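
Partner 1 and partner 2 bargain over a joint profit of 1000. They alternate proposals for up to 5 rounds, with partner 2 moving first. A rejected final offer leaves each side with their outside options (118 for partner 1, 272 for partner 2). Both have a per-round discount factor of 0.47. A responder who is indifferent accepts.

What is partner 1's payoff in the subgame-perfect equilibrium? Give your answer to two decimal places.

Solve by backward induction from round 5.
Round 5 (partner 2 proposes): partner 1 gets 118 if talks fail, so partner 2 offers 118 and keeps 882.
Round 4 (partner 1 proposes): partner 2 can get 882 next round, worth 0.47 × 882 = 414.54 now. Partner 1 offers 414.54 and keeps 1000 − 414.54 = 585.46.
Round 3 (partner 2 proposes): partner 1 can get 585.46 next round, worth 0.47 × 585.46 = 275.1662 now; partner 2 offers that and keeps 724.8338.
Round 2 (partner 1 proposes): partner 2 can get 724.8338 next round, worth 0.47 × 724.8338 = 340.671886 now; partner 1 offers that and keeps 659.328114.
Round 1 (partner 2 proposes): partner 1 can get 659.328114 next round, worth 0.47 × 659.328114 = 309.88421358 now; partner 2 offers that and keeps 690.11578642.

309.88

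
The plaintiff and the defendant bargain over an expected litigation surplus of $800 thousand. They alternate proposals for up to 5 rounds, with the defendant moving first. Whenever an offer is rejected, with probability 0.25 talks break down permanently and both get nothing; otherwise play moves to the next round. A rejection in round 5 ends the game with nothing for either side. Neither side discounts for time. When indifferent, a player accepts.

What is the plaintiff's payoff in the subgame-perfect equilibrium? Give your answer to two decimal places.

Round 5 (the defendant proposes): the plaintiff will accept anything ≥ 0, so the defendant offers 0 and keeps 800.
Round 4 (the plaintiff proposes): rejecting gives the defendant an expected 0.75 × 800 = 600; the plaintiff offers that and keeps 200.
Round 3 (the defendant proposes): rejecting gives the plaintiff an expected 0.75 × 200 = 150; the defendant offers that and keeps 650.
Round 2 (the plaintiff proposes): rejecting gives the defendant an expected 0.75 × 650 = 487.5. The plaintiff offers 487.5 and keeps 800 − 487.5 = 312.5.
Round 1 (the defendant proposes): rejecting gives the plaintiff an expected 0.75 × 312.5 = 234.375; the defendant offers that and keeps 565.625.

234.38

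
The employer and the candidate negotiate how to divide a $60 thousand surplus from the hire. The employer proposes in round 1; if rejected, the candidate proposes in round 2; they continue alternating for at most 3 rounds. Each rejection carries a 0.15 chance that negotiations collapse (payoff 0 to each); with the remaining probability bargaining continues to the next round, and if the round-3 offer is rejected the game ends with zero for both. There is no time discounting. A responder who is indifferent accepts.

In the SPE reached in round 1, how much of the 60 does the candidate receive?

Round 3 (the employer proposes): rejection yields 0 for the candidate; the employer offers 0 and keeps 60.
Round 2 (the candidate proposes): rejecting gives the employer an expected 0.85 × 60 = 51. The candidate offers 51 and keeps 60 − 51 = 9.
Round 1 (the employer proposes): rejecting gives the candidate an expected 0.85 × 9 = 7.65, so the employer offers 7.65, keeping 52.35.

7.65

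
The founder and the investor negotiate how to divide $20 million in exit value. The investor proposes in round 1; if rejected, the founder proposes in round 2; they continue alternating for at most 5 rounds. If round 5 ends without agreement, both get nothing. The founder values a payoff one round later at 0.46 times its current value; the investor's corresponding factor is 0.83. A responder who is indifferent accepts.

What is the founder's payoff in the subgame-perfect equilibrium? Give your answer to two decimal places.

Work backward from the last round.
Round 5 (the investor proposes): rejection yields 0 for the founder; the investor offers 0 and keeps 20.
Round 4 (the founder proposes): the investor can get 20 next round, worth 0.83 × 20 = 16.6 now, so the founder offers 16.6, keeping 3.4.
Round 3 (the investor proposes): the founder can get 3.4 next round, worth 0.46 × 3.4 = 1.564 now, so the investor offers 1.564, keeping 18.436.
Round 2 (the founder proposes): the investor can get 18.436 next round, worth 0.83 × 18.436 = 15.30188 now. The founder offers 15.30188 and keeps 20 − 15.30188 = 4.69812.
Round 1 (the investor proposes): the founder can get 4.69812 next round, worth 0.46 × 4.69812 = 2.1611352 now. The investor offers 2.1611352 and keeps 20 − 2.1611352 = 17.8388648.

2.16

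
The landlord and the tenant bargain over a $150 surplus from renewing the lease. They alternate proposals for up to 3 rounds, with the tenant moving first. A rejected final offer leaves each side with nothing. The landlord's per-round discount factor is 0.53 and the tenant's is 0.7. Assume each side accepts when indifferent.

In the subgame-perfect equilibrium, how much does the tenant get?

Round 3 (the tenant proposes): the landlord will accept anything ≥ 0, so the tenant offers 0 and keeps 150.
Round 2 (the landlord proposes): the tenant can get 150 next round, worth 0.7 × 150 = 105 now. The landlord offers 105 and keeps 150 − 105 = 45.
Round 1 (the tenant proposes): the landlord can get 45 next round, worth 0.53 × 45 = 23.85 now, so the tenant offers 23.85, keeping 126.15.

126.15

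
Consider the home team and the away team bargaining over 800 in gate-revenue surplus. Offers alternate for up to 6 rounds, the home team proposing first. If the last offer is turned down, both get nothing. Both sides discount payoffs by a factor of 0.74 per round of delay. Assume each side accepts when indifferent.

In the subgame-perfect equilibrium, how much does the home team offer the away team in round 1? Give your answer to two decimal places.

415.73

Solve by backward induction from round 6.
Round 6 (the away team proposes): the home team will accept anything ≥ 0, so the away team offers 0 and keeps 800.
Round 5 (the home team proposes): the away team can get 800 next round, worth 0.74 × 800 = 592 now. The home team offers 592 and keeps 800 − 592 = 208.
Round 4 (the away team proposes): the home team can get 208 next round, worth 0.74 × 208 = 153.92 now; the away team offers that and keeps 646.08.
Round 3 (the home team proposes): the away team can get 646.08 next round, worth 0.74 × 646.08 = 478.0992 now; the home team offers that and keeps 321.9008.
Round 2 (the away team proposes): the home team can get 321.9008 next round, worth 0.74 × 321.9008 = 238.206592 now, so the away team offers 238.206592, keeping 561.793408.
Round 1 (the home team proposes): the away team can get 561.793408 next round, worth 0.74 × 561.793408 = 415.72712192 now. The home team offers 415.72712192 and keeps 800 − 415.72712192 = 384.27287808.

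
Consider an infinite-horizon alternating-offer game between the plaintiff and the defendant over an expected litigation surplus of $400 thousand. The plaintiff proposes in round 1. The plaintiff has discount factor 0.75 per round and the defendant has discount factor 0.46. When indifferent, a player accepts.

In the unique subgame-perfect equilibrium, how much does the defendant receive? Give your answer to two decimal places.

70.23

Let x be the plaintiff's share when the plaintiff proposes and y be the defendant's share when the defendant proposes.
The defendant accepts iff offered ≥ 0.46·y, so x = 400 − 0.46y. Symmetrically y = 400 − 0.75x.
Substituting: x = 400 − 0.46(400 − 0.75x), giving x(1 − 0.75·0.46) = 400(1 − 0.46).
So x = 400 × 0.54 / 0.655 ≈ 329.7710, and the defendant receives 400 − x ≈ 70.2290.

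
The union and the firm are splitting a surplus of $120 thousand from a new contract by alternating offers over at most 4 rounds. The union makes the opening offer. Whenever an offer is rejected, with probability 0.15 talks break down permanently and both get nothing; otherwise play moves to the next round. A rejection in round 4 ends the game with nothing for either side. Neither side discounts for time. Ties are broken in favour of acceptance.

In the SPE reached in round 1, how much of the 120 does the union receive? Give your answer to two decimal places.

Round 4 (the firm proposes): rejection yields 0 for the union; the firm offers 0 and keeps 120.
Round 3 (the union proposes): rejecting gives the firm an expected 0.85 × 120 = 102; the union offers that and keeps 18.
Round 2 (the firm proposes): rejecting gives the union an expected 0.85 × 18 = 15.3; the firm offers that and keeps 104.7.
Round 1 (the union proposes): rejecting gives the firm an expected 0.85 × 104.7 = 88.995. The union offers 88.995 and keeps 120 − 88.995 = 31.005.

31.01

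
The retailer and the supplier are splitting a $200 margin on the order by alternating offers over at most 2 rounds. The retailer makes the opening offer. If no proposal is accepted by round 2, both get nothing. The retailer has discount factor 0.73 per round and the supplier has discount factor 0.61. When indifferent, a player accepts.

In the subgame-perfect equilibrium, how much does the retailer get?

78

Round 2 (the supplier proposes): the retailer will accept anything ≥ 0, so the supplier offers 0 and keeps 200.
Round 1 (the retailer proposes): the supplier can get 200 next round, worth 0.61 × 200 = 122 now, so the retailer offers 122, keeping 78.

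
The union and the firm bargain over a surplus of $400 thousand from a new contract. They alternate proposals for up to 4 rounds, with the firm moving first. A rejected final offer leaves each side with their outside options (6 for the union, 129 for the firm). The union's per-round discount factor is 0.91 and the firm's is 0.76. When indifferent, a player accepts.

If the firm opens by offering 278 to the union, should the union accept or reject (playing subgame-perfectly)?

Round 4 (the union proposes): the firm gets 129 if talks fail, so the union offers 129 and keeps 271.
Round 3 (the firm proposes): the union can get 271 next round, worth 0.91 × 271 = 246.61 now. The firm offers 246.61 and keeps 400 − 246.61 = 153.39.
Round 2 (the union proposes): the firm can get 153.39 next round, worth 0.76 × 153.39 = 116.5764 now. The union offers 116.5764 and keeps 400 − 116.5764 = 283.4236.
So by rejecting in round 1, the union gets 283.4236 next round, worth 0.91 × 283.4236 = 257.915476 now.
Offer 278 ≥ 257.915476, so the union accepts.

Accept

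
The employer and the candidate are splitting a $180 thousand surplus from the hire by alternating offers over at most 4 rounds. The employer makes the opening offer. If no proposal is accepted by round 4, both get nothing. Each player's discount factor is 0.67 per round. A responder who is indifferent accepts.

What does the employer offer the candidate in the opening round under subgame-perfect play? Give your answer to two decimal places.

Round 4 (the candidate proposes): the employer will accept anything ≥ 0, so the candidate offers 0 and keeps 180.
Round 3 (the employer proposes): the candidate can get 180 next round, worth 0.67 × 180 = 120.6 now, so the employer offers 120.6, keeping 59.4.
Round 2 (the candidate proposes): the employer can get 59.4 next round, worth 0.67 × 59.4 = 39.798 now, so the candidate offers 39.798, keeping 140.202.
Round 1 (the employer proposes): the candidate can get 140.202 next round, worth 0.67 × 140.202 = 93.93534 now, so the employer offers 93.93534, keeping 86.06466.

93.94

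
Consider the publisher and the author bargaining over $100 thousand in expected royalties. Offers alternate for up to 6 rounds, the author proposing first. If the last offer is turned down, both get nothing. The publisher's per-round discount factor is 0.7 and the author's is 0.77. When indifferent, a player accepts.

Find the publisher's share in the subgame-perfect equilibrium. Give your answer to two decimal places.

45.11

Round 6 (the publisher proposes): rejection yields 0 for the author; the publisher offers 0 and keeps 100.
Round 5 (the author proposes): the publisher can get 100 next round, worth 0.7 × 100 = 70 now. The author offers 70 and keeps 100 − 70 = 30.
Round 4 (the publisher proposes): the author can get 30 next round, worth 0.77 × 30 = 23.1 now; the publisher offers that and keeps 76.9.
Round 3 (the author proposes): the publisher can get 76.9 next round, worth 0.7 × 76.9 = 53.83 now. The author offers 53.83 and keeps 100 − 53.83 = 46.17.
Round 2 (the publisher proposes): the author can get 46.17 next round, worth 0.77 × 46.17 = 35.5509 now. The publisher offers 35.5509 and keeps 100 − 35.5509 = 64.4491.
Round 1 (the author proposes): the publisher can get 64.4491 next round, worth 0.7 × 64.4491 = 45.11437 now. The author offers 45.11437 and keeps 100 − 45.11437 = 54.88563.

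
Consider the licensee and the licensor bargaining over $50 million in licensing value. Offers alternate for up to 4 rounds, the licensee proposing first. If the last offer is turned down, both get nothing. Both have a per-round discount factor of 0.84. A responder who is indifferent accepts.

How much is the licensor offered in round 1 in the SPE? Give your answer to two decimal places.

Round 4 (the licensor proposes): the licensee will accept anything ≥ 0, so the licensor offers 0 and keeps 50.
Round 3 (the licensee proposes): the licensor can get 50 next round, worth 0.84 × 50 = 42 now; the licensee offers that and keeps 8.
Round 2 (the licensor proposes): the licensee can get 8 next round, worth 0.84 × 8 = 6.72 now, so the licensor offers 6.72, keeping 43.28.
Round 1 (the licensee proposes): the licensor can get 43.28 next round, worth 0.84 × 43.28 = 36.3552 now; the licensee offers that and keeps 13.6448.

36.36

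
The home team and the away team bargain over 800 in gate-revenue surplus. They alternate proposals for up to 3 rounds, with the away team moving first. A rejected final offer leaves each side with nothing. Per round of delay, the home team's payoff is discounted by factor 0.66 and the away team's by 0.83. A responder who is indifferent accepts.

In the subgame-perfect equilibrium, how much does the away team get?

710.24

By backward induction:
Round 3 (the away team proposes): the home team will accept anything ≥ 0, so the away team offers 0 and keeps 800.
Round 2 (the home team proposes): the away team can get 800 next round, worth 0.83 × 800 = 664 now; the home team offers that and keeps 136.
Round 1 (the away team proposes): the home team can get 136 next round, worth 0.66 × 136 = 89.76 now, so the away team offers 89.76, keeping 710.24.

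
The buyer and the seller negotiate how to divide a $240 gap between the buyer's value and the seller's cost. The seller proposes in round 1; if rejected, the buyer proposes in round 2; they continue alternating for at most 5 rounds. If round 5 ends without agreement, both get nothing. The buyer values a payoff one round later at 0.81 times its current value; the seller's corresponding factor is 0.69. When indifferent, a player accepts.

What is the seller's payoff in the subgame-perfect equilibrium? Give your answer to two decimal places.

Round 5 (the seller proposes): the buyer will accept anything ≥ 0, so the seller offers 0 and keeps 240.
Round 4 (the buyer proposes): the seller can get 240 next round, worth 0.69 × 240 = 165.6 now; the buyer offers that and keeps 74.4.
Round 3 (the seller proposes): the buyer can get 74.4 next round, worth 0.81 × 74.4 = 60.264 now; the seller offers that and keeps 179.736.
Round 2 (the buyer proposes): the seller can get 179.736 next round, worth 0.69 × 179.736 = 124.01784 now. The buyer offers 124.01784 and keeps 240 − 124.01784 = 115.98216.
Round 1 (the seller proposes): the buyer can get 115.98216 next round, worth 0.81 × 115.98216 = 93.9455496 now. The seller offers 93.9455496 and keeps 240 − 93.9455496 = 146.0544504.

146.05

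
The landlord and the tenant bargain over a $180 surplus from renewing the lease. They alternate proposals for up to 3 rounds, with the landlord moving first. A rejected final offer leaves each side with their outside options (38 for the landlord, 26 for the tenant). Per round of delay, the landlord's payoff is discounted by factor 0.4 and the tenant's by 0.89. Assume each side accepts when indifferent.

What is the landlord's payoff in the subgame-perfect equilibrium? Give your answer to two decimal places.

Round 3 (the landlord proposes): the tenant gets 26 if talks fail, so the landlord offers 26 and keeps 154.
Round 2 (the tenant proposes): the landlord can get 154 next round, worth 0.4 × 154 = 61.6 now; the tenant offers that and keeps 118.4.
Round 1 (the landlord proposes): the tenant can get 118.4 next round, worth 0.89 × 118.4 = 105.376 now. The landlord offers 105.376 and keeps 180 − 105.376 = 74.624.

74.62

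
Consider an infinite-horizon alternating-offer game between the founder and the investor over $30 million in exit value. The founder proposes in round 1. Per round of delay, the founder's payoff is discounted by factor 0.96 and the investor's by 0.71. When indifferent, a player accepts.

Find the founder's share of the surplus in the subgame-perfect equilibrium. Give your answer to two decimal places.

27.32

When the founder proposes, the investor accepts any offer worth at least 0.71 times what the investor would get by proposing next round; and vice versa.
This gives x = 30 − 0.71y and y = 30 − 0.96x, where x and y are each side's share when it proposes.
Hence (1 − 0.71·0.96)x = 30(1 − 0.71), i.e. 0.3184·x = 8.7.
x ≈ 27.3241; the investor's share is 30 − x ≈ 2.6759.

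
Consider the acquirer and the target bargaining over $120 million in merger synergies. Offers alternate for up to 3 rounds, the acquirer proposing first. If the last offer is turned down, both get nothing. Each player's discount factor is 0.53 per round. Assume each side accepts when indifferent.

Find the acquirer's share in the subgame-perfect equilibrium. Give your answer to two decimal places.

90.11

Round 3 (the acquirer proposes): rejection yields 0 for the target; the acquirer offers 0 and keeps 120.
Round 2 (the target proposes): the acquirer can get 120 next round, worth 0.53 × 120 = 63.6 now; the target offers that and keeps 56.4.
Round 1 (the acquirer proposes): the target can get 56.4 next round, worth 0.53 × 56.4 = 29.892 now; the acquirer offers that and keeps 90.108.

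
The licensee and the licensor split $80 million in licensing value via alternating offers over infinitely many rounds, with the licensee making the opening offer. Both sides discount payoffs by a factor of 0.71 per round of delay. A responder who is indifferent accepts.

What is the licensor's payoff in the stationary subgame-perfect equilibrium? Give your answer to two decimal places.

In a stationary SPE each proposer offers the other exactly their discounted continuation value.
If the licensee keeps x when proposing and the licensor keeps y when proposing, then x = 80 − 0.71y and y = 80 − 0.71x.
Solving: x = 80(1 − 0.71) / (1 − 0.71·0.71) = 23.2 / 0.4959 ≈ 46.7836.
The licensor gets 80 − 46.7836 ≈ 33.2164.

33.22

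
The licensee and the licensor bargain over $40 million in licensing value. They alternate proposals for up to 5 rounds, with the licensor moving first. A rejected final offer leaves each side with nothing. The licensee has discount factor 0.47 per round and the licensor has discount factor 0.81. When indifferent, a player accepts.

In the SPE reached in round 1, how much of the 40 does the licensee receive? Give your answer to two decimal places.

4.93

Solve by backward induction from round 5.
Round 5 (the licensor proposes): the licensee will accept anything ≥ 0, so the licensor offers 0 and keeps 40.
Round 4 (the licensee proposes): the licensor can get 40 next round, worth 0.81 × 40 = 32.4 now; the licensee offers that and keeps 7.6.
Round 3 (the licensor proposes): the licensee can get 7.6 next round, worth 0.47 × 7.6 = 3.572 now. The licensor offers 3.572 and keeps 40 − 3.572 = 36.428.
Round 2 (the licensee proposes): the licensor can get 36.428 next round, worth 0.81 × 36.428 = 29.50668 now. The licensee offers 29.50668 and keeps 40 − 29.50668 = 10.49332.
Round 1 (the licensor proposes): the licensee can get 10.49332 next round, worth 0.47 × 10.49332 = 4.9318604 now, so the licensor offers 4.9318604, keeping 35.0681396.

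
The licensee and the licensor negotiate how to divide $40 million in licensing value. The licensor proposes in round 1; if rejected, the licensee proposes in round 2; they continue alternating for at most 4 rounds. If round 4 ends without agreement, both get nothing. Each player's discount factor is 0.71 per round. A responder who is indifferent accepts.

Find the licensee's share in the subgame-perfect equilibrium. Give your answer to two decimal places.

22.55

Round 4 (the licensee proposes): rejection yields 0 for the licensor; the licensee offers 0 and keeps 40.
Round 3 (the licensor proposes): the licensee can get 40 next round, worth 0.71 × 40 = 28.4 now. The licensor offers 28.4 and keeps 40 − 28.4 = 11.6.
Round 2 (the licensee proposes): the licensor can get 11.6 next round, worth 0.71 × 11.6 = 8.236 now; the licensee offers that and keeps 31.764.
Round 1 (the licensor proposes): the licensee can get 31.764 next round, worth 0.71 × 31.764 = 22.55244 now. The licensor offers 22.55244 and keeps 40 − 22.55244 = 17.44756.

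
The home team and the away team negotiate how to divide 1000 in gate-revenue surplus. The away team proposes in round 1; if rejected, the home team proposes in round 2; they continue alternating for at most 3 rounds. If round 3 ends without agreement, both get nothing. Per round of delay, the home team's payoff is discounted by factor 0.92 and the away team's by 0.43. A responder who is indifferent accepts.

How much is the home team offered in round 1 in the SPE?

524.4

Work backward from the last round.
Round 3 (the away team proposes): rejection yields 0 for the home team; the away team offers 0 and keeps 1000.
Round 2 (the home team proposes): the away team can get 1000 next round, worth 0.43 × 1000 = 430 now. The home team offers 430 and keeps 1000 − 430 = 570.
Round 1 (the away team proposes): the home team can get 570 next round, worth 0.92 × 570 = 524.4 now; the away team offers that and keeps 475.6.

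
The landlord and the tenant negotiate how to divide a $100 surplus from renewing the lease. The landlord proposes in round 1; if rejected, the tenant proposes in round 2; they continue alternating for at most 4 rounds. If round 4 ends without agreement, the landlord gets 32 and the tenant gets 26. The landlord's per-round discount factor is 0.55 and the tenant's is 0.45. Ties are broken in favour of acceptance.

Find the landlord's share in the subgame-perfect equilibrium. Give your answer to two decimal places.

Round 4 (the tenant proposes): the landlord gets 32 if talks fail, so the tenant offers 32 and keeps 68.
Round 3 (the landlord proposes): the tenant can get 68 next round, worth 0.45 × 68 = 30.6 now. The landlord offers 30.6 and keeps 100 − 30.6 = 69.4.
Round 2 (the tenant proposes): the landlord can get 69.4 next round, worth 0.55 × 69.4 = 38.17 now, so the tenant offers 38.17, keeping 61.83.
Round 1 (the landlord proposes): the tenant can get 61.83 next round, worth 0.45 × 61.83 = 27.8235 now. The landlord offers 27.8235 and keeps 100 − 27.8235 = 72.1765.

72.18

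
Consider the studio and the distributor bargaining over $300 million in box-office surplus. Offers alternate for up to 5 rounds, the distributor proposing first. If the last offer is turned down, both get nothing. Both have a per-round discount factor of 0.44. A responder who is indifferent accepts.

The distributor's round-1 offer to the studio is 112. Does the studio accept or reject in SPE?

Accept

Round 5 (the distributor proposes): rejection yields 0 for the studio; the distributor offers 0 and keeps 300.
Round 4 (the studio proposes): the distributor can get 300 next round, worth 0.44 × 300 = 132 now. The studio offers 132 and keeps 300 − 132 = 168.
Round 3 (the distributor proposes): the studio can get 168 next round, worth 0.44 × 168 = 73.92 now. The distributor offers 73.92 and keeps 300 − 73.92 = 226.08.
Round 2 (the studio proposes): the distributor can get 226.08 next round, worth 0.44 × 226.08 = 99.4752 now, so the studio offers 99.4752, keeping 200.5248.
So by rejecting in round 1, the studio gets 200.5248 next round, worth 0.44 × 200.5248 = 88.230912 now.
Offer 112 ≥ 88.230912, so the studio accepts.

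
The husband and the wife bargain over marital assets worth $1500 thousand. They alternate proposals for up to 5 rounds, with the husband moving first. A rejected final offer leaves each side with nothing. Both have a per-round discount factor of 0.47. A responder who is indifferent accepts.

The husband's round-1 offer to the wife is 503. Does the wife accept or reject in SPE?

Round 5 (the husband proposes): the wife will accept anything ≥ 0, so the husband offers 0 and keeps 1500.
Round 4 (the wife proposes): the husband can get 1500 next round, worth 0.47 × 1500 = 705 now. The wife offers 705 and keeps 1500 − 705 = 795.
Round 3 (the husband proposes): the wife can get 795 next round, worth 0.47 × 795 = 373.65 now; the husband offers that and keeps 1126.35.
Round 2 (the wife proposes): the husband can get 1126.35 next round, worth 0.47 × 1126.35 = 529.3845 now; the wife offers that and keeps 970.6155.
So by rejecting in round 1, the wife gets 970.6155 next round, worth 0.47 × 970.6155 = 456.189285 now.
Offer 503 ≥ 456.189285, so the wife accepts.

Accept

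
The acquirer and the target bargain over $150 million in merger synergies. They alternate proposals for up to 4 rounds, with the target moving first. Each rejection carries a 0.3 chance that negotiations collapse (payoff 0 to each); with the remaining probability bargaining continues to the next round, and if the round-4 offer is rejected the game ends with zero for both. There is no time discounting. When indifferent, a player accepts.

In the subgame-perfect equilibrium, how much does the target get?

67.05

Round 4 (the acquirer proposes): rejection yields 0 for the target; the acquirer offers 0 and keeps 150.
Round 3 (the target proposes): rejecting gives the acquirer an expected 0.7 × 150 = 105, so the target offers 105, keeping 45.
Round 2 (the acquirer proposes): rejecting gives the target an expected 0.7 × 45 = 31.5, so the acquirer offers 31.5, keeping 118.5.
Round 1 (the target proposes): rejecting gives the acquirer an expected 0.7 × 118.5 = 82.95; the target offers that and keeps 67.05.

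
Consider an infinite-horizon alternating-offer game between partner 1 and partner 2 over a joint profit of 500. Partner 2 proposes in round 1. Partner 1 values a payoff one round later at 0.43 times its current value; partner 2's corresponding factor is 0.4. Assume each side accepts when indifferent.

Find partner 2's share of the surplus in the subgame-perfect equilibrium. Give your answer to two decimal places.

344.20

In a stationary SPE each proposer offers the other exactly their discounted continuation value.
If partner 2 keeps x when proposing and partner 1 keeps y when proposing, then x = 500 − 0.43y and y = 500 − 0.4x.
Solving: x = 500(1 − 0.43) / (1 − 0.4·0.43) = 285 / 0.828 ≈ 344.2029.
Partner 1 gets 500 − 344.2029 ≈ 155.7971.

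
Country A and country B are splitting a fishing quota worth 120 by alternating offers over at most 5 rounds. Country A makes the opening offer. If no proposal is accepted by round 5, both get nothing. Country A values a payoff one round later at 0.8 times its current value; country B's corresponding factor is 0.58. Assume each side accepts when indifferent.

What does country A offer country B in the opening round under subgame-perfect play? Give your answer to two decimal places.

20.38

Round 5 (country A proposes): country B will accept anything ≥ 0, so country A offers 0 and keeps 120.
Round 4 (country B proposes): country A can get 120 next round, worth 0.8 × 120 = 96 now; country B offers that and keeps 24.
Round 3 (country A proposes): country B can get 24 next round, worth 0.58 × 24 = 13.92 now. Country A offers 13.92 and keeps 120 − 13.92 = 106.08.
Round 2 (country B proposes): country A can get 106.08 next round, worth 0.8 × 106.08 = 84.864 now; country B offers that and keeps 35.136.
Round 1 (country A proposes): country B can get 35.136 next round, worth 0.58 × 35.136 = 20.37888 now, so country A offers 20.37888, keeping 99.62112.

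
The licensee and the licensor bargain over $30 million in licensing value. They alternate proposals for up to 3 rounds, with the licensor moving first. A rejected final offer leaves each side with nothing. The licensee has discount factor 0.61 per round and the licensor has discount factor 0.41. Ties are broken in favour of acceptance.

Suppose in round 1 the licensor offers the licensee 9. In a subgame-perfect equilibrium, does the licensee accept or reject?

Round 3 (the licensor proposes): the licensee will accept anything ≥ 0, so the licensor offers 0 and keeps 30.
Round 2 (the licensee proposes): the licensor can get 30 next round, worth 0.41 × 30 = 12.3 now. The licensee offers 12.3 and keeps 30 − 12.3 = 17.7.
So by rejecting in round 1, the licensee gets 17.7 next round, worth 0.61 × 17.7 = 10.797 now.
Offer 9 < 10.797, so the licensee rejects.

Reject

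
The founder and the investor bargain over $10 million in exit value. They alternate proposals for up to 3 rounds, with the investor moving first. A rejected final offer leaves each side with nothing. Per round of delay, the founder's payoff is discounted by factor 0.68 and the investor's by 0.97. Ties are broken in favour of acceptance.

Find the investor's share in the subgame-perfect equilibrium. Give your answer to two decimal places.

9.80

By backward induction:
Round 3 (the investor proposes): rejection yields 0 for the founder; the investor offers 0 and keeps 10.
Round 2 (the founder proposes): the investor can get 10 next round, worth 0.97 × 10 = 9.7 now; the founder offers that and keeps 0.3.
Round 1 (the investor proposes): the founder can get 0.3 next round, worth 0.68 × 0.3 = 0.204 now. The investor offers 0.204 and keeps 10 − 0.204 = 9.796.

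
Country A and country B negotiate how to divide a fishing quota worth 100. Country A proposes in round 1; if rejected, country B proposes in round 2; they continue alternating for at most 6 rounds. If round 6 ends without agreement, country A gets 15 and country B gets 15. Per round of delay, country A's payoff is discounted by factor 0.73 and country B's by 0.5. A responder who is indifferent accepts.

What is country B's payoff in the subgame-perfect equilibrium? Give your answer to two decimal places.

24.09

Round 6 (country B proposes): country A gets 15 if talks fail, so country B offers 15 and keeps 85.
Round 5 (country A proposes): country B can get 85 next round, worth 0.5 × 85 = 42.5 now; country A offers that and keeps 57.5.
Round 4 (country B proposes): country A can get 57.5 next round, worth 0.73 × 57.5 = 41.975 now, so country B offers 41.975, keeping 58.025.
Round 3 (country A proposes): country B can get 58.025 next round, worth 0.5 × 58.025 = 29.0125 now; country A offers that and keeps 70.9875.
Round 2 (country B proposes): country A can get 70.9875 next round, worth 0.73 × 70.9875 = 51.820875 now. Country B offers 51.820875 and keeps 100 − 51.820875 = 48.179125.
Round 1 (country A proposes): country B can get 48.179125 next round, worth 0.5 × 48.179125 = 24.0895625 now; country A offers that and keeps 75.9104375.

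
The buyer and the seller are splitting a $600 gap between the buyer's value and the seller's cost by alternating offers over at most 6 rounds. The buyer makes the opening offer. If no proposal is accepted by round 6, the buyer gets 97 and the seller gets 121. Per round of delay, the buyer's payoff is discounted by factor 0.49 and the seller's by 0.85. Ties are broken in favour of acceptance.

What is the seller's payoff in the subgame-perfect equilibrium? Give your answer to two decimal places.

442.60

Round 6 (the seller proposes): the buyer gets 97 if talks fail, so the seller offers 97 and keeps 503.
Round 5 (the buyer proposes): the seller can get 503 next round, worth 0.85 × 503 = 427.55 now. The buyer offers 427.55 and keeps 600 − 427.55 = 172.45.
Round 4 (the seller proposes): the buyer can get 172.45 next round, worth 0.49 × 172.45 = 84.5005 now. The seller offers 84.5005 and keeps 600 − 84.5005 = 515.4995.
Round 3 (the buyer proposes): the seller can get 515.4995 next round, worth 0.85 × 515.4995 = 438.174575 now, so the buyer offers 438.174575, keeping 161.825425.
Round 2 (the seller proposes): the buyer can get 161.825425 next round, worth 0.49 × 161.825425 = 79.29445825 now, so the seller offers 79.29445825, keeping 520.70554175.
Round 1 (the buyer proposes): the seller can get 520.70554175 next round, worth 0.85 × 520.70554175 = 442.5997104875 now; the buyer offers that and keeps 157.4002895125.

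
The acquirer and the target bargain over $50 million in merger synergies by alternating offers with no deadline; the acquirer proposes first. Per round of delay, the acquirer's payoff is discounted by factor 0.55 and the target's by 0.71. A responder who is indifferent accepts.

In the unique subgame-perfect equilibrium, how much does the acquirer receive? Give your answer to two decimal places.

23.79

Let x be the acquirer's share when the acquirer proposes and y be the target's share when the target proposes.
The target accepts iff offered ≥ 0.71·y, so x = 50 − 0.71y. Symmetrically y = 50 − 0.55x.
Substituting: x = 50 − 0.71(50 − 0.55x), giving x(1 − 0.55·0.71) = 50(1 − 0.71).
So x = 50 × 0.29 / 0.6095 ≈ 23.7900, and the target receives 50 − x ≈ 26.2100.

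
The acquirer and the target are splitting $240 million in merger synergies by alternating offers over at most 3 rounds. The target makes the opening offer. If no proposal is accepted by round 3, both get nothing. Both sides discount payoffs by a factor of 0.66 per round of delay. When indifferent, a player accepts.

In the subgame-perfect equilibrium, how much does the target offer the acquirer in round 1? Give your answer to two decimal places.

Work backward from the last round.
Round 3 (the target proposes): the acquirer will accept anything ≥ 0, so the target offers 0 and keeps 240.
Round 2 (the acquirer proposes): the target can get 240 next round, worth 0.66 × 240 = 158.4 now. The acquirer offers 158.4 and keeps 240 − 158.4 = 81.6.
Round 1 (the target proposes): the acquirer can get 81.6 next round, worth 0.66 × 81.6 = 53.856 now; the target offers that and keeps 186.144.

53.86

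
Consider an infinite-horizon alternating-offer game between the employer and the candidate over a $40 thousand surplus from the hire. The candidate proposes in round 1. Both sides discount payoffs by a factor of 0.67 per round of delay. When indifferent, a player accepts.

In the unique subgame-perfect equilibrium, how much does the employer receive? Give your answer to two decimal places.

16.05

In a stationary SPE each proposer offers the other exactly their discounted continuation value.
If the candidate keeps x when proposing and the employer keeps y when proposing, then x = 40 − 0.67y and y = 40 − 0.67x.
Solving: x = 40(1 − 0.67) / (1 − 0.67·0.67) = 13.2 / 0.5511 ≈ 23.9521.
The employer gets 40 − 23.9521 ≈ 16.0479.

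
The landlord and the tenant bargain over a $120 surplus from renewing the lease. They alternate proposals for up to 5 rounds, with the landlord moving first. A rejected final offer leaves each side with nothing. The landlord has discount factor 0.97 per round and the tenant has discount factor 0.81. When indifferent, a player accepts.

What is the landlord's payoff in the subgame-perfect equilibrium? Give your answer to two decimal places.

By backward induction:
Round 5 (the landlord proposes): the tenant will accept anything ≥ 0, so the landlord offers 0 and keeps 120.
Round 4 (the tenant proposes): the landlord can get 120 next round, worth 0.97 × 120 = 116.4 now, so the tenant offers 116.4, keeping 3.6.
Round 3 (the landlord proposes): the tenant can get 3.6 next round, worth 0.81 × 3.6 = 2.916 now. The landlord offers 2.916 and keeps 120 − 2.916 = 117.084.
Round 2 (the tenant proposes): the landlord can get 117.084 next round, worth 0.97 × 117.084 = 113.57148 now; the tenant offers that and keeps 6.42852.
Round 1 (the landlord proposes): the tenant can get 6.42852 next round, worth 0.81 × 6.42852 = 5.2071012 now; the landlord offers that and keeps 114.7928988.

114.79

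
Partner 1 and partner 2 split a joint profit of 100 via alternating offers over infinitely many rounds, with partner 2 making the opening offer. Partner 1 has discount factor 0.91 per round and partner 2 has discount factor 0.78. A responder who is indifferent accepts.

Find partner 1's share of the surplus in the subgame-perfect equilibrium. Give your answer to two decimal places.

68.99

Let x be partner 2's share when partner 2 proposes and y be partner 1's share when partner 1 proposes.
Partner 1 accepts iff offered ≥ 0.91·y, so x = 100 − 0.91y. Symmetrically y = 100 − 0.78x.
Substituting: x = 100 − 0.91(100 − 0.78x), giving x(1 − 0.78·0.91) = 100(1 − 0.91).
So x = 100 × 0.09 / 0.2902 ≈ 31.0131, and partner 1 receives 100 − x ≈ 68.9869.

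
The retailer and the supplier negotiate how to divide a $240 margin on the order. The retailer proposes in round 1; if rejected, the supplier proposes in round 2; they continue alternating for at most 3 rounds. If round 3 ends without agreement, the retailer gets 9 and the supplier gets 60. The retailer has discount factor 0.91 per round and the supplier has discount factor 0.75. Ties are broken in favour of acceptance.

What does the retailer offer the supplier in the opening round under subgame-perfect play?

57.15

Round 3 (the retailer proposes): the supplier gets 60 if talks fail, so the retailer offers 60 and keeps 180.
Round 2 (the supplier proposes): the retailer can get 180 next round, worth 0.91 × 180 = 163.8 now, so the supplier offers 163.8, keeping 76.2.
Round 1 (the retailer proposes): the supplier can get 76.2 next round, worth 0.75 × 76.2 = 57.15 now, so the retailer offers 57.15, keeping 182.85.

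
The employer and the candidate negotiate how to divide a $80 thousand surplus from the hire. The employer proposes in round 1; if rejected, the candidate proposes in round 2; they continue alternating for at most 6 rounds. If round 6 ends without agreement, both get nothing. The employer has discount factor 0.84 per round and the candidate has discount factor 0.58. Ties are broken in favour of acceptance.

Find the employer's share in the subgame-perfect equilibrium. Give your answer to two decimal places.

57.95

Work backward from the last round.
Round 6 (the candidate proposes): the employer will accept anything ≥ 0, so the candidate offers 0 and keeps 80.
Round 5 (the employer proposes): the candidate can get 80 next round, worth 0.58 × 80 = 46.4 now. The employer offers 46.4 and keeps 80 − 46.4 = 33.6.
Round 4 (the candidate proposes): the employer can get 33.6 next round, worth 0.84 × 33.6 = 28.224 now. The candidate offers 28.224 and keeps 80 − 28.224 = 51.776.
Round 3 (the employer proposes): the candidate can get 51.776 next round, worth 0.58 × 51.776 = 30.03008 now. The employer offers 30.03008 and keeps 80 − 30.03008 = 49.96992.
Round 2 (the candidate proposes): the employer can get 49.96992 next round, worth 0.84 × 49.96992 = 41.9747328 now. The candidate offers 41.9747328 and keeps 80 − 41.9747328 = 38.0252672.
Round 1 (the employer proposes): the candidate can get 38.0252672 next round, worth 0.58 × 38.0252672 = 22.054654976 now; the employer offers that and keeps 57.945345024.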